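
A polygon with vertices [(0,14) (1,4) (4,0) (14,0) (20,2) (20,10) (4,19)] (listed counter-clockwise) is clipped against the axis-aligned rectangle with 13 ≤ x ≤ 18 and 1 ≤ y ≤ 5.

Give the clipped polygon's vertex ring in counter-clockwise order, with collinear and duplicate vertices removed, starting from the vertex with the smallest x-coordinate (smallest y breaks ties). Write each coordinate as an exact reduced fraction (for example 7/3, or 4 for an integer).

Clipped polygon: [(13,1) (17,1) (18,4/3) (18,5) (13,5)]

1. After x ≥ 13: [(13,0) (14,0) (20,2) (20,10) (13,223/16)]
2. After x ≤ 18: [(13,0) (14,0) (18,4/3) (18,89/8) (13,223/16)]
3. After y ≥ 1: [(13,1) (17,1) (18,4/3) (18,89/8) (13,223/16)]
4. After y ≤ 5: [(13,5) (13,1) (17,1) (18,4/3) (18,5)]
5. Canonical ring: [(13,1) (17,1) (18,4/3) (18,5) (13,5)]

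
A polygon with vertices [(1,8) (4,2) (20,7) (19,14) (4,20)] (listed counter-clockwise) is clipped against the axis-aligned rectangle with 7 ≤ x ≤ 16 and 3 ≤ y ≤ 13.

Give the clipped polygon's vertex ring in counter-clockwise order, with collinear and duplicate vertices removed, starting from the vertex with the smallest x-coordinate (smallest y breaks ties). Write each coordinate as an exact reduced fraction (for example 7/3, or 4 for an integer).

Clipped polygon: [(7,3) (36/5,3) (16,23/4) (16,13) (7,13)]

1. After x ≥ 7: [(7,47/16) (20,7) (19,14) (7,94/5)]
2. After x ≤ 16: [(7,47/16) (16,23/4) (16,76/5) (7,94/5)]
3. After y ≥ 3: [(7,3) (36/5,3) (16,23/4) (16,76/5) (7,94/5)]
4. After y ≤ 13: [(7,13) (7,3) (36/5,3) (16,23/4) (16,13)]
5. Canonical ring: [(7,3) (36/5,3) (16,23/4) (16,13) (7,13)]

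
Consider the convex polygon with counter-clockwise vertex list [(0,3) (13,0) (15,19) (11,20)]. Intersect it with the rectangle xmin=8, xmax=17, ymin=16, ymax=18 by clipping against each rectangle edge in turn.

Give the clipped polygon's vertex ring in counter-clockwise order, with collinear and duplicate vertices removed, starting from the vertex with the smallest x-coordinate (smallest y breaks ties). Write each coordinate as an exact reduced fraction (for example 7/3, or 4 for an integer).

Clipped polygon: [(143/17,16) (279/19,16) (283/19,18) (165/17,18)]

1. After x ≥ 8: [(8,169/11) (8,15/13) (13,0) (15,19) (11,20)]
2. After x ≤ 17: [(8,169/11) (8,15/13) (13,0) (15,19) (11,20)]
3. After y ≥ 16: [(143/17,16) (279/19,16) (15,19) (11,20)]
4. After y ≤ 18: [(165/17,18) (143/17,16) (279/19,16) (283/19,18)]
5. Canonical ring: [(143/17,16) (279/19,16) (283/19,18) (165/17,18)]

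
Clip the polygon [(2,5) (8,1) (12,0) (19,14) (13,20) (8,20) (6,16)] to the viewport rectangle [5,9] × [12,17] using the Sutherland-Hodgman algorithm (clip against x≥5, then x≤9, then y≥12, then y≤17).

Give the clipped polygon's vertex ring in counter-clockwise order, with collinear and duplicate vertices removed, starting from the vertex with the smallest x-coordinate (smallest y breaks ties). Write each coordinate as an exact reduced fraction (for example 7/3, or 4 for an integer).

Clipped polygon: [(5,12) (9,12) (9,17) (13/2,17) (6,16) (5,53/4)]

1. After x ≥ 5: [(5,53/4) (5,3) (8,1) (12,0) (19,14) (13,20) (8,20) (6,16)]
2. After x ≤ 9: [(5,53/4) (5,3) (8,1) (9,3/4) (9,20) (8,20) (6,16)]
3. After y ≥ 12: [(5,53/4) (5,12) (9,12) (9,20) (8,20) (6,16)]
4. After y ≤ 17: [(5,53/4) (5,12) (9,12) (9,17) (13/2,17) (6,16)]
5. Canonical ring: [(5,12) (9,12) (9,17) (13/2,17) (6,16) (5,53/4)]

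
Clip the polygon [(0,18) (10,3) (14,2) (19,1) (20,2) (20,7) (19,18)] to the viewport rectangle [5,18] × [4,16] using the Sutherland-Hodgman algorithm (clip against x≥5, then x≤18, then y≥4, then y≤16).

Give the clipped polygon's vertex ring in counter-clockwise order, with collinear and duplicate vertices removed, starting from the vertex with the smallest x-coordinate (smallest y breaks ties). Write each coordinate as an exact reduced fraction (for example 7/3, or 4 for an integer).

1. After x ≥ 5: [(5,18) (5,21/2) (10,3) (14,2) (19,1) (20,2) (20,7) (19,18)]
2. After x ≤ 18: [(18,18) (5,18) (5,21/2) (10,3) (14,2) (18,6/5)]
3. After y ≥ 4: [(18,4) (18,18) (5,18) (5,21/2) (28/3,4)]
4. After y ≤ 16: [(18,4) (18,16) (5,16) (5,21/2) (28/3,4)]
5. Canonical ring: [(5,21/2) (28/3,4) (18,4) (18,16) (5,16)]

Clipped polygon: [(5,21/2) (28/3,4) (18,4) (18,16) (5,16)]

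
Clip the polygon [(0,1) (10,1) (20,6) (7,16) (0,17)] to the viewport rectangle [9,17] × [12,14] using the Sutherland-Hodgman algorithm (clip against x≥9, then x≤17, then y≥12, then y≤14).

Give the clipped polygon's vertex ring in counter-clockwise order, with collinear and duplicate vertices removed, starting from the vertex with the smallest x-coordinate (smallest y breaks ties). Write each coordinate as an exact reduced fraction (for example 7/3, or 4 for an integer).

1. After x ≥ 9: [(9,1) (10,1) (20,6) (9,188/13)]
2. After x ≤ 17: [(9,1) (10,1) (17,9/2) (17,108/13) (9,188/13)]
3. After y ≥ 12: [(9,12) (61/5,12) (9,188/13)]
4. After y ≤ 14: [(9,14) (9,12) (61/5,12) (48/5,14)]
5. Canonical ring: [(9,12) (61/5,12) (48/5,14) (9,14)]

Clipped polygon: [(9,12) (61/5,12) (48/5,14) (9,14)]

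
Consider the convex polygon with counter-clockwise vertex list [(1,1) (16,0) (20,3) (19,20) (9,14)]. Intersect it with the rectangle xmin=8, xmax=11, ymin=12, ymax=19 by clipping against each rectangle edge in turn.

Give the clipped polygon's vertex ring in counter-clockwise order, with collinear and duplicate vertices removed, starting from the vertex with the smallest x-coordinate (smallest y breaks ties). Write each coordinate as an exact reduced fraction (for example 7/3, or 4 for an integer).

Clipped polygon: [(8,12) (11,12) (11,76/5) (9,14) (8,99/8)]

1. After x ≥ 8: [(8,99/8) (8,8/15) (16,0) (20,3) (19,20) (9,14)]
2. After x ≤ 11: [(8,99/8) (8,8/15) (11,1/3) (11,76/5) (9,14)]
3. After y ≥ 12: [(8,99/8) (8,12) (11,12) (11,76/5) (9,14)]
4. After y ≤ 19: [(8,99/8) (8,12) (11,12) (11,76/5) (9,14)]
5. Canonical ring: [(8,12) (11,12) (11,76/5) (9,14) (8,99/8)]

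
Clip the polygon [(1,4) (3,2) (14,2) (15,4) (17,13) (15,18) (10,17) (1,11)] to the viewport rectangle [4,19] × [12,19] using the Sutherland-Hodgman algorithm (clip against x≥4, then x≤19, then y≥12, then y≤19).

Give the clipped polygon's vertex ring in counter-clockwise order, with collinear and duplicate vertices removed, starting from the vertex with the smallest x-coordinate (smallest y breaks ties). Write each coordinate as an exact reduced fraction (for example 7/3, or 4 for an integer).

Clipped polygon: [(4,12) (151/9,12) (17,13) (15,18) (10,17) (4,13)]

1. After x ≥ 4: [(4,2) (14,2) (15,4) (17,13) (15,18) (10,17) (4,13)]
2. After x ≤ 19: [(4,2) (14,2) (15,4) (17,13) (15,18) (10,17) (4,13)]
3. After y ≥ 12: [(4,12) (151/9,12) (17,13) (15,18) (10,17) (4,13)]
4. After y ≤ 19: [(4,12) (151/9,12) (17,13) (15,18) (10,17) (4,13)]
5. Canonical ring: [(4,12) (151/9,12) (17,13) (15,18) (10,17) (4,13)]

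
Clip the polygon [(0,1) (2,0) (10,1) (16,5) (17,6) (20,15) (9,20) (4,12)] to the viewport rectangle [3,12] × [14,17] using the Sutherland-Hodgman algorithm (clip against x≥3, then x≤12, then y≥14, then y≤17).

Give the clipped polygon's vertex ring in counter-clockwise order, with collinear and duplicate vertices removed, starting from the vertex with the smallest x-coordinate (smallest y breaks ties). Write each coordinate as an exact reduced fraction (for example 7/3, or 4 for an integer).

1. After x ≥ 3: [(3,37/4) (3,1/8) (10,1) (16,5) (17,6) (20,15) (9,20) (4,12)]
2. After x ≤ 12: [(3,37/4) (3,1/8) (10,1) (12,7/3) (12,205/11) (9,20) (4,12)]
3. After y ≥ 14: [(12,14) (12,205/11) (9,20) (21/4,14)]
4. After y ≤ 17: [(12,14) (12,17) (57/8,17) (21/4,14)]
5. Canonical ring: [(21/4,14) (12,14) (12,17) (57/8,17)]

Clipped polygon: [(21/4,14) (12,14) (12,17) (57/8,17)]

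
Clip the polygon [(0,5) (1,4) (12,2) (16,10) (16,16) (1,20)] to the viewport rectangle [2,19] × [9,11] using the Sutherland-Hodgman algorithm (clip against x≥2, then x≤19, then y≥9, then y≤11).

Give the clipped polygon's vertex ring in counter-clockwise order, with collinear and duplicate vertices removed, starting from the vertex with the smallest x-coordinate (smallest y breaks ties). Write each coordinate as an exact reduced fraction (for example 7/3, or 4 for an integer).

Clipped polygon: [(2,9) (31/2,9) (16,10) (16,11) (2,11)]

1. After x ≥ 2: [(2,42/11) (12,2) (16,10) (16,16) (2,296/15)]
2. After x ≤ 19: [(2,42/11) (12,2) (16,10) (16,16) (2,296/15)]
3. After y ≥ 9: [(2,9) (31/2,9) (16,10) (16,16) (2,296/15)]
4. After y ≤ 11: [(2,11) (2,9) (31/2,9) (16,10) (16,11)]
5. Canonical ring: [(2,9) (31/2,9) (16,10) (16,11) (2,11)]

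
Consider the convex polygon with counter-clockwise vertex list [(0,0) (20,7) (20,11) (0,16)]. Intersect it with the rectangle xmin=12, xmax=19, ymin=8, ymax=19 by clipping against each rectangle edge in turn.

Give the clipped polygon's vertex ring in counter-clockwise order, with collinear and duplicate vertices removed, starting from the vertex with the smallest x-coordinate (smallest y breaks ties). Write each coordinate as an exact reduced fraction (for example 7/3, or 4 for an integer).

1. After x ≥ 12: [(12,21/5) (20,7) (20,11) (12,13)]
2. After x ≤ 19: [(12,21/5) (19,133/20) (19,45/4) (12,13)]
3. After y ≥ 8: [(12,8) (19,8) (19,45/4) (12,13)]
4. After y ≤ 19: [(12,8) (19,8) (19,45/4) (12,13)]
5. Canonical ring: [(12,8) (19,8) (19,45/4) (12,13)]

Clipped polygon: [(12,8) (19,8) (19,45/4) (12,13)]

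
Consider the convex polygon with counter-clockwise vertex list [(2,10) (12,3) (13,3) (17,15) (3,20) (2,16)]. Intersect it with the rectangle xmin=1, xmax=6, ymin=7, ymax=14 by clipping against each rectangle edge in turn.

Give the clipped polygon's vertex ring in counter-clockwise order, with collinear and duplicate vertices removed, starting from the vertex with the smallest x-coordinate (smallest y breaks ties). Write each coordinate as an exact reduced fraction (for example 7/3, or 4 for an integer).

Clipped polygon: [(2,10) (6,36/5) (6,14) (2,14)]

1. After x ≥ 1: [(2,10) (12,3) (13,3) (17,15) (3,20) (2,16)]
2. After x ≤ 6: [(2,10) (6,36/5) (6,265/14) (3,20) (2,16)]
3. After y ≥ 7: [(2,10) (6,36/5) (6,265/14) (3,20) (2,16)]
4. After y ≤ 14: [(2,14) (2,10) (6,36/5) (6,14)]
5. Canonical ring: [(2,10) (6,36/5) (6,14) (2,14)]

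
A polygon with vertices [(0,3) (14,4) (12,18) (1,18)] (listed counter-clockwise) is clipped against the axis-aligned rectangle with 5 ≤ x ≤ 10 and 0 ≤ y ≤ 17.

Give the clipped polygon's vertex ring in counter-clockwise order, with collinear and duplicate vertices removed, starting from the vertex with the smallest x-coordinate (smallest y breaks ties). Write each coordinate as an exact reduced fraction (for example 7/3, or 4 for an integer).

1. After x ≥ 5: [(5,47/14) (14,4) (12,18) (5,18)]
2. After x ≤ 10: [(5,47/14) (10,26/7) (10,18) (5,18)]
3. After y ≥ 0: [(5,47/14) (10,26/7) (10,18) (5,18)]
4. After y ≤ 17: [(5,17) (5,47/14) (10,26/7) (10,17)]
5. Canonical ring: [(5,47/14) (10,26/7) (10,17) (5,17)]

Clipped polygon: [(5,47/14) (10,26/7) (10,17) (5,17)]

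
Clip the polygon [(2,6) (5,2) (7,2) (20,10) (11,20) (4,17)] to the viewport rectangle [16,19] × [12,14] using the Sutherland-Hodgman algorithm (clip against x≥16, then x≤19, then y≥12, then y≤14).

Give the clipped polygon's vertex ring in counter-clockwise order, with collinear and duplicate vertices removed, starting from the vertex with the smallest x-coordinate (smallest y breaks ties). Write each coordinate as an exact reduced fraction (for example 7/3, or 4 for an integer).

1. After x ≥ 16: [(16,98/13) (20,10) (16,130/9)]
2. After x ≤ 19: [(16,98/13) (19,122/13) (19,100/9) (16,130/9)]
3. After y ≥ 12: [(16,12) (91/5,12) (16,130/9)]
4. After y ≤ 14: [(16,14) (16,12) (91/5,12) (82/5,14)]
5. Canonical ring: [(16,12) (91/5,12) (82/5,14) (16,14)]

Clipped polygon: [(16,12) (91/5,12) (82/5,14) (16,14)]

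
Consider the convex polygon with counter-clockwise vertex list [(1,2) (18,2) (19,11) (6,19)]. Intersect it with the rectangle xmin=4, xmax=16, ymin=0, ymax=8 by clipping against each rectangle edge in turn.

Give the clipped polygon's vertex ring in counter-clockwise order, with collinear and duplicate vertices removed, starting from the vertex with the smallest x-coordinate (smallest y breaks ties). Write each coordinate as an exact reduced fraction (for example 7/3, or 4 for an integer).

Clipped polygon: [(4,2) (16,2) (16,8) (4,8)]

1. After x ≥ 4: [(4,61/5) (4,2) (18,2) (19,11) (6,19)]
2. After x ≤ 16: [(4,61/5) (4,2) (16,2) (16,167/13) (6,19)]
3. After y ≥ 0: [(4,61/5) (4,2) (16,2) (16,167/13) (6,19)]
4. After y ≤ 8: [(4,8) (4,2) (16,2) (16,8)]
5. Canonical ring: [(4,2) (16,2) (16,8) (4,8)]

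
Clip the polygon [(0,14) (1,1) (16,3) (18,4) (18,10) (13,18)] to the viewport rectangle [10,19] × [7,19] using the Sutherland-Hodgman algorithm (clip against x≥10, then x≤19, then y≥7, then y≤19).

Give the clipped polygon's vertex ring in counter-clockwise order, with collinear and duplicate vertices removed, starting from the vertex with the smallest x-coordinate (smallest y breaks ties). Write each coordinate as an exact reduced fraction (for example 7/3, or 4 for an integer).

Clipped polygon: [(10,7) (18,7) (18,10) (13,18) (10,222/13)]

1. After x ≥ 10: [(10,222/13) (10,11/5) (16,3) (18,4) (18,10) (13,18)]
2. After x ≤ 19: [(10,222/13) (10,11/5) (16,3) (18,4) (18,10) (13,18)]
3. After y ≥ 7: [(10,222/13) (10,7) (18,7) (18,10) (13,18)]
4. After y ≤ 19: [(10,222/13) (10,7) (18,7) (18,10) (13,18)]
5. Canonical ring: [(10,7) (18,7) (18,10) (13,18) (10,222/13)]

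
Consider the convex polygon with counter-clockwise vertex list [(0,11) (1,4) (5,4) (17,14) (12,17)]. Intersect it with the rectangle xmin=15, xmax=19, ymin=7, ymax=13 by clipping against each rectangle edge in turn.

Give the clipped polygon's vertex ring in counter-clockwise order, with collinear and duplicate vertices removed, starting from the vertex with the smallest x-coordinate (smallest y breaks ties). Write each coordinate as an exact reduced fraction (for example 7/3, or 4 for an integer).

Clipped polygon: [(15,37/3) (79/5,13) (15,13)]

1. After x ≥ 15: [(15,37/3) (17,14) (15,76/5)]
2. After x ≤ 19: [(15,37/3) (17,14) (15,76/5)]
3. After y ≥ 7: [(15,37/3) (17,14) (15,76/5)]
4. After y ≤ 13: [(15,13) (15,37/3) (79/5,13)]
5. Canonical ring: [(15,37/3) (79/5,13) (15,13)]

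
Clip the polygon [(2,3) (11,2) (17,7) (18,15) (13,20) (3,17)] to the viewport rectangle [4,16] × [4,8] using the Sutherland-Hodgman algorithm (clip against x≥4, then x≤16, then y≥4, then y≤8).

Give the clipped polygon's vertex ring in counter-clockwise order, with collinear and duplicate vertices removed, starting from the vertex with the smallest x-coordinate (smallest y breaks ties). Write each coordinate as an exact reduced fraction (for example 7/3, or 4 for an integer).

Clipped polygon: [(4,4) (67/5,4) (16,37/6) (16,8) (4,8)]

1. After x ≥ 4: [(4,25/9) (11,2) (17,7) (18,15) (13,20) (4,173/10)]
2. After x ≤ 16: [(4,25/9) (11,2) (16,37/6) (16,17) (13,20) (4,173/10)]
3. After y ≥ 4: [(4,4) (67/5,4) (16,37/6) (16,17) (13,20) (4,173/10)]
4. After y ≤ 8: [(4,8) (4,4) (67/5,4) (16,37/6) (16,8)]
5. Canonical ring: [(4,4) (67/5,4) (16,37/6) (16,8) (4,8)]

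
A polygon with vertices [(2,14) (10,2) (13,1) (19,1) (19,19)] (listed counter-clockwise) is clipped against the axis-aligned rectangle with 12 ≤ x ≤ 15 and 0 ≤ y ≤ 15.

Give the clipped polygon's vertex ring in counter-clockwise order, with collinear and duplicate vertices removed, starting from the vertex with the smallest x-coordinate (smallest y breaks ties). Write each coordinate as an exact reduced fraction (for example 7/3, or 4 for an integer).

Clipped polygon: [(12,4/3) (13,1) (15,1) (15,15) (12,15)]

1. After x ≥ 12: [(12,288/17) (12,4/3) (13,1) (19,1) (19,19)]
2. After x ≤ 15: [(15,303/17) (12,288/17) (12,4/3) (13,1) (15,1)]
3. After y ≥ 0: [(15,303/17) (12,288/17) (12,4/3) (13,1) (15,1)]
4. After y ≤ 15: [(15,15) (12,15) (12,4/3) (13,1) (15,1)]
5. Canonical ring: [(12,4/3) (13,1) (15,1) (15,15) (12,15)]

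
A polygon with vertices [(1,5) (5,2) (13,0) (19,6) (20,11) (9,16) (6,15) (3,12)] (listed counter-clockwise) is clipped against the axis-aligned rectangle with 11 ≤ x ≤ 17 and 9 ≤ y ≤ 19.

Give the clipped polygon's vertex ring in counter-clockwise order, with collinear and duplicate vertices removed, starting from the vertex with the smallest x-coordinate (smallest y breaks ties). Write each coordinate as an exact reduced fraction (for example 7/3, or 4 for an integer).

Clipped polygon: [(11,9) (17,9) (17,136/11) (11,166/11)]

1. After x ≥ 11: [(11,1/2) (13,0) (19,6) (20,11) (11,166/11)]
2. After x ≤ 17: [(11,1/2) (13,0) (17,4) (17,136/11) (11,166/11)]
3. After y ≥ 9: [(11,9) (17,9) (17,136/11) (11,166/11)]
4. After y ≤ 19: [(11,9) (17,9) (17,136/11) (11,166/11)]
5. Canonical ring: [(11,9) (17,9) (17,136/11) (11,166/11)]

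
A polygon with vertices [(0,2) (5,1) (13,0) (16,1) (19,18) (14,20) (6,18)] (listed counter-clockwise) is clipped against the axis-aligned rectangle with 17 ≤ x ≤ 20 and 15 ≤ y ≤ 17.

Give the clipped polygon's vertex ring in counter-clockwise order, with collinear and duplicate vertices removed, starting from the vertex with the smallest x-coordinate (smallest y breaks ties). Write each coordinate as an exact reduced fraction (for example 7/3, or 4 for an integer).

Clipped polygon: [(17,15) (314/17,15) (320/17,17) (17,17)]

1. After x ≥ 17: [(17,20/3) (19,18) (17,94/5)]
2. After x ≤ 20: [(17,20/3) (19,18) (17,94/5)]
3. After y ≥ 15: [(17,15) (314/17,15) (19,18) (17,94/5)]
4. After y ≤ 17: [(17,17) (17,15) (314/17,15) (320/17,17)]
5. Canonical ring: [(17,15) (314/17,15) (320/17,17) (17,17)]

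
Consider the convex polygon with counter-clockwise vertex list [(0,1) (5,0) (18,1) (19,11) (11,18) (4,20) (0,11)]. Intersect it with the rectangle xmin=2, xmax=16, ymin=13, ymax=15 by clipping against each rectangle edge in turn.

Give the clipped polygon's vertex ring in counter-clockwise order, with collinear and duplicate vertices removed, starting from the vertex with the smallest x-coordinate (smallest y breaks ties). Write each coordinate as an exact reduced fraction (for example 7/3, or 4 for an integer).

Clipped polygon: [(2,13) (16,13) (16,109/8) (101/7,15) (2,15)]

1. After x ≥ 2: [(2,3/5) (5,0) (18,1) (19,11) (11,18) (4,20) (2,31/2)]
2. After x ≤ 16: [(2,3/5) (5,0) (16,11/13) (16,109/8) (11,18) (4,20) (2,31/2)]
3. After y ≥ 13: [(2,13) (16,13) (16,109/8) (11,18) (4,20) (2,31/2)]
4. After y ≤ 15: [(2,15) (2,13) (16,13) (16,109/8) (101/7,15)]
5. Canonical ring: [(2,13) (16,13) (16,109/8) (101/7,15) (2,15)]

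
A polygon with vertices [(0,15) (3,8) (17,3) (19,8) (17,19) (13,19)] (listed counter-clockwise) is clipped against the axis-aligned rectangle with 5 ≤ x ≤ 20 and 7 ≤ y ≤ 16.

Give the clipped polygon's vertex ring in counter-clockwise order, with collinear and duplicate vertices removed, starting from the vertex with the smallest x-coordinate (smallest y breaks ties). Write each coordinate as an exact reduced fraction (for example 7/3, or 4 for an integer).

Clipped polygon: [(5,51/7) (29/5,7) (93/5,7) (19,8) (193/11,16) (5,16)]

1. After x ≥ 5: [(5,215/13) (5,51/7) (17,3) (19,8) (17,19) (13,19)]
2. After x ≤ 20: [(5,215/13) (5,51/7) (17,3) (19,8) (17,19) (13,19)]
3. After y ≥ 7: [(5,215/13) (5,51/7) (29/5,7) (93/5,7) (19,8) (17,19) (13,19)]
4. After y ≤ 16: [(5,16) (5,51/7) (29/5,7) (93/5,7) (19,8) (193/11,16)]
5. Canonical ring: [(5,51/7) (29/5,7) (93/5,7) (19,8) (193/11,16) (5,16)]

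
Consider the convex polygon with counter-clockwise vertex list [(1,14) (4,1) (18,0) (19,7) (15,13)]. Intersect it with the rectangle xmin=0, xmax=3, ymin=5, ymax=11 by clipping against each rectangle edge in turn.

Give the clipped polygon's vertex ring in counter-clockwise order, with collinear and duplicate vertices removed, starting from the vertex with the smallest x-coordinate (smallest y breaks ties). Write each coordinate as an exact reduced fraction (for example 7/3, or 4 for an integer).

1. After x ≥ 0: [(1,14) (4,1) (18,0) (19,7) (15,13)]
2. After x ≤ 3: [(3,97/7) (1,14) (3,16/3)]
3. After y ≥ 5: [(3,97/7) (1,14) (3,16/3)]
4. After y ≤ 11: [(3,11) (22/13,11) (3,16/3)]
5. Canonical ring: [(22/13,11) (3,16/3) (3,11)]

Clipped polygon: [(22/13,11) (3,16/3) (3,11)]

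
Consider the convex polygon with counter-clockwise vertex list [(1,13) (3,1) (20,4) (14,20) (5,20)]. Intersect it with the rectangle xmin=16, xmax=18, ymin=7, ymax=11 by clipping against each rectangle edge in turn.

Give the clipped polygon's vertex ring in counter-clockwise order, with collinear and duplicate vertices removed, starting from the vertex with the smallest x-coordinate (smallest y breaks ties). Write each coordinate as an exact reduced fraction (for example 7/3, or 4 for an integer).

1. After x ≥ 16: [(16,56/17) (20,4) (16,44/3)]
2. After x ≤ 18: [(16,56/17) (18,62/17) (18,28/3) (16,44/3)]
3. After y ≥ 7: [(16,7) (18,7) (18,28/3) (16,44/3)]
4. After y ≤ 11: [(16,11) (16,7) (18,7) (18,28/3) (139/8,11)]
5. Canonical ring: [(16,7) (18,7) (18,28/3) (139/8,11) (16,11)]

Clipped polygon: [(16,7) (18,7) (18,28/3) (139/8,11) (16,11)]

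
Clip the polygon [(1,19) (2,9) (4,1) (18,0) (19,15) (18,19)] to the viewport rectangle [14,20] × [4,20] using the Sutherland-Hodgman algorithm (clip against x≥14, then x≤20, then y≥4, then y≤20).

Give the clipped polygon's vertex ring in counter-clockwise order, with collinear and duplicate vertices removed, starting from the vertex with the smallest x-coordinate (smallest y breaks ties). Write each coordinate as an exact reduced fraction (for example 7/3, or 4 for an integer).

1. After x ≥ 14: [(14,19) (14,2/7) (18,0) (19,15) (18,19)]
2. After x ≤ 20: [(14,19) (14,2/7) (18,0) (19,15) (18,19)]
3. After y ≥ 4: [(14,19) (14,4) (274/15,4) (19,15) (18,19)]
4. After y ≤ 20: [(14,19) (14,4) (274/15,4) (19,15) (18,19)]
5. Canonical ring: [(14,4) (274/15,4) (19,15) (18,19) (14,19)]

Clipped polygon: [(14,4) (274/15,4) (19,15) (18,19) (14,19)]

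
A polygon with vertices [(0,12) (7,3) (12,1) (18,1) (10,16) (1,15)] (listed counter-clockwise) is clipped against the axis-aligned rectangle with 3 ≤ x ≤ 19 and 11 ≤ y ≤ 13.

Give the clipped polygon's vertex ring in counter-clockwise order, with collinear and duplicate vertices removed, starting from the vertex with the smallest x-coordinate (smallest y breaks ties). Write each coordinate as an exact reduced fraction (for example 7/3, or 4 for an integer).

Clipped polygon: [(3,11) (38/3,11) (58/5,13) (3,13)]

1. After x ≥ 3: [(3,57/7) (7,3) (12,1) (18,1) (10,16) (3,137/9)]
2. After x ≤ 19: [(3,57/7) (7,3) (12,1) (18,1) (10,16) (3,137/9)]
3. After y ≥ 11: [(3,11) (38/3,11) (10,16) (3,137/9)]
4. After y ≤ 13: [(3,13) (3,11) (38/3,11) (58/5,13)]
5. Canonical ring: [(3,11) (38/3,11) (58/5,13) (3,13)]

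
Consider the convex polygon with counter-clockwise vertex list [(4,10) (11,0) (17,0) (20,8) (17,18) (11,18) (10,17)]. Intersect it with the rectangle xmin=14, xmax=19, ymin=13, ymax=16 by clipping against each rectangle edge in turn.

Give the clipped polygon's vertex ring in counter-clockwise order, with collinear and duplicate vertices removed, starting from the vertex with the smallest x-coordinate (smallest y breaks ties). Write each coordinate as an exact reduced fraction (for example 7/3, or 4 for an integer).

1. After x ≥ 14: [(14,0) (17,0) (20,8) (17,18) (14,18)]
2. After x ≤ 19: [(14,0) (17,0) (19,16/3) (19,34/3) (17,18) (14,18)]
3. After y ≥ 13: [(14,13) (37/2,13) (17,18) (14,18)]
4. After y ≤ 16: [(14,16) (14,13) (37/2,13) (88/5,16)]
5. Canonical ring: [(14,13) (37/2,13) (88/5,16) (14,16)]

Clipped polygon: [(14,13) (37/2,13) (88/5,16) (14,16)]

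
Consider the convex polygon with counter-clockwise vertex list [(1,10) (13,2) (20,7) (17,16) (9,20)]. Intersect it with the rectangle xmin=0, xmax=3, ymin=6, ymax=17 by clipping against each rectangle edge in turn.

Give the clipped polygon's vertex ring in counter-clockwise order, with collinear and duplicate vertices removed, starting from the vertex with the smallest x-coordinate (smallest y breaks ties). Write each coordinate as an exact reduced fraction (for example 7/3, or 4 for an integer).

1. After x ≥ 0: [(1,10) (13,2) (20,7) (17,16) (9,20)]
2. After x ≤ 3: [(3,25/2) (1,10) (3,26/3)]
3. After y ≥ 6: [(3,25/2) (1,10) (3,26/3)]
4. After y ≤ 17: [(3,25/2) (1,10) (3,26/3)]
5. Canonical ring: [(1,10) (3,26/3) (3,25/2)]

Clipped polygon: [(1,10) (3,26/3) (3,25/2)]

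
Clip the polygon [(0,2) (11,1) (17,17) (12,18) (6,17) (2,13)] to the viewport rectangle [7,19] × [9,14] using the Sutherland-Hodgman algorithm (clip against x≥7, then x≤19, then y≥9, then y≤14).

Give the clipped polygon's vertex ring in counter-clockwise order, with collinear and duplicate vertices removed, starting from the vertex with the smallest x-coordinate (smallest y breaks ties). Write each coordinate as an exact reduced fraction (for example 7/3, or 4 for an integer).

1. After x ≥ 7: [(7,15/11) (11,1) (17,17) (12,18) (7,103/6)]
2. After x ≤ 19: [(7,15/11) (11,1) (17,17) (12,18) (7,103/6)]
3. After y ≥ 9: [(7,9) (14,9) (17,17) (12,18) (7,103/6)]
4. After y ≤ 14: [(7,14) (7,9) (14,9) (127/8,14)]
5. Canonical ring: [(7,9) (14,9) (127/8,14) (7,14)]

Clipped polygon: [(7,9) (14,9) (127/8,14) (7,14)]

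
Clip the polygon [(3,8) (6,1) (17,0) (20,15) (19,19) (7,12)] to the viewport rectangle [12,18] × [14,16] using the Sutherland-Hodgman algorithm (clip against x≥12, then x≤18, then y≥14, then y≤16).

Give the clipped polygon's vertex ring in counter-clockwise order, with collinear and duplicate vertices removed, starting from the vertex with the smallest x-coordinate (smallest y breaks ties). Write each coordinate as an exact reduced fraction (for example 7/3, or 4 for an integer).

1. After x ≥ 12: [(12,5/11) (17,0) (20,15) (19,19) (12,179/12)]
2. After x ≤ 18: [(12,5/11) (17,0) (18,5) (18,221/12) (12,179/12)]
3. After y ≥ 14: [(12,14) (18,14) (18,221/12) (12,179/12)]
4. After y ≤ 16: [(12,14) (18,14) (18,16) (97/7,16) (12,179/12)]
5. Canonical ring: [(12,14) (18,14) (18,16) (97/7,16) (12,179/12)]

Clipped polygon: [(12,14) (18,14) (18,16) (97/7,16) (12,179/12)]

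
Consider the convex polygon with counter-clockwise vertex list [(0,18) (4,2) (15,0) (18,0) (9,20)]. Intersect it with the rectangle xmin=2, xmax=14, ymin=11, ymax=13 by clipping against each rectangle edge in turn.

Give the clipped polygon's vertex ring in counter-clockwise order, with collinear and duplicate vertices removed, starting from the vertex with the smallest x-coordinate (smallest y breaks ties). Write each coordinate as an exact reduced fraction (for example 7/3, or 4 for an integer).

1. After x ≥ 2: [(2,166/9) (2,10) (4,2) (15,0) (18,0) (9,20)]
2. After x ≤ 14: [(2,166/9) (2,10) (4,2) (14,2/11) (14,80/9) (9,20)]
3. After y ≥ 11: [(2,166/9) (2,11) (261/20,11) (9,20)]
4. After y ≤ 13: [(2,13) (2,11) (261/20,11) (243/20,13)]
5. Canonical ring: [(2,11) (261/20,11) (243/20,13) (2,13)]

Clipped polygon: [(2,11) (261/20,11) (243/20,13) (2,13)]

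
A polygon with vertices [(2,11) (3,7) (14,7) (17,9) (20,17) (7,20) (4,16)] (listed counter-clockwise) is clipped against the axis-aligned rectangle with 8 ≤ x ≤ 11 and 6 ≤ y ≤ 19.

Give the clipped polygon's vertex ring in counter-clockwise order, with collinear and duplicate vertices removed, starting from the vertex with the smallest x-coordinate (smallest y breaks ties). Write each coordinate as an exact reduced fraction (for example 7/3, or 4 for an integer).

Clipped polygon: [(8,7) (11,7) (11,19) (8,19)]

1. After x ≥ 8: [(8,7) (14,7) (17,9) (20,17) (8,257/13)]
2. After x ≤ 11: [(8,7) (11,7) (11,248/13) (8,257/13)]
3. After y ≥ 6: [(8,7) (11,7) (11,248/13) (8,257/13)]
4. After y ≤ 19: [(8,19) (8,7) (11,7) (11,19)]
5. Canonical ring: [(8,7) (11,7) (11,19) (8,19)]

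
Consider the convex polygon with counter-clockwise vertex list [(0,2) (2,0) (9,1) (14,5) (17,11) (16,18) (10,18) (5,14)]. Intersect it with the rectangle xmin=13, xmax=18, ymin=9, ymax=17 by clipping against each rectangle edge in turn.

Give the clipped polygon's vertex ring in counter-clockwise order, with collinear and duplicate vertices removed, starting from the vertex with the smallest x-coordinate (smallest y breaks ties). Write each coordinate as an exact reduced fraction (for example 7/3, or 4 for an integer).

1. After x ≥ 13: [(13,21/5) (14,5) (17,11) (16,18) (13,18)]
2. After x ≤ 18: [(13,21/5) (14,5) (17,11) (16,18) (13,18)]
3. After y ≥ 9: [(13,9) (16,9) (17,11) (16,18) (13,18)]
4. After y ≤ 17: [(13,17) (13,9) (16,9) (17,11) (113/7,17)]
5. Canonical ring: [(13,9) (16,9) (17,11) (113/7,17) (13,17)]

Clipped polygon: [(13,9) (16,9) (17,11) (113/7,17) (13,17)]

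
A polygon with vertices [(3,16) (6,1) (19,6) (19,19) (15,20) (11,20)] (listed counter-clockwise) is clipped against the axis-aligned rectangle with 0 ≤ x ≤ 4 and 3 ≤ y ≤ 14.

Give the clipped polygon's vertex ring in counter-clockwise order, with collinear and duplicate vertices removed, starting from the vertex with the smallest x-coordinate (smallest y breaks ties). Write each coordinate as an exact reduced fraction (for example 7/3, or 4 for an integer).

1. After x ≥ 0: [(3,16) (6,1) (19,6) (19,19) (15,20) (11,20)]
2. After x ≤ 4: [(4,33/2) (3,16) (4,11)]
3. After y ≥ 3: [(4,33/2) (3,16) (4,11)]
4. After y ≤ 14: [(4,14) (17/5,14) (4,11)]
5. Canonical ring: [(17/5,14) (4,11) (4,14)]

Clipped polygon: [(17/5,14) (4,11) (4,14)]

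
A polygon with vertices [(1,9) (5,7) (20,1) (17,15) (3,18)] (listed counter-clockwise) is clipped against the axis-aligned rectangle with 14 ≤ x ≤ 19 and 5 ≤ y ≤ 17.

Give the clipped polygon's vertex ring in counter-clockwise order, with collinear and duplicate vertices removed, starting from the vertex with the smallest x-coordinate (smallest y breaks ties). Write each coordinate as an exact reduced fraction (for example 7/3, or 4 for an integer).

1. After x ≥ 14: [(14,17/5) (20,1) (17,15) (14,219/14)]
2. After x ≤ 19: [(14,17/5) (19,7/5) (19,17/3) (17,15) (14,219/14)]
3. After y ≥ 5: [(14,5) (19,5) (19,17/3) (17,15) (14,219/14)]
4. After y ≤ 17: [(14,5) (19,5) (19,17/3) (17,15) (14,219/14)]
5. Canonical ring: [(14,5) (19,5) (19,17/3) (17,15) (14,219/14)]

Clipped polygon: [(14,5) (19,5) (19,17/3) (17,15) (14,219/14)]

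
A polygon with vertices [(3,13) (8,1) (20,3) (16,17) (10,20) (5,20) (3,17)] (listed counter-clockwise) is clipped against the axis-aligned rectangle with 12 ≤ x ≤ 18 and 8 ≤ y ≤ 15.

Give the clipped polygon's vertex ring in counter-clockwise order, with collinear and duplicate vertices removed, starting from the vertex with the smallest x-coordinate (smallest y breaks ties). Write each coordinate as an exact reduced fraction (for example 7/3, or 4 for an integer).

1. After x ≥ 12: [(12,5/3) (20,3) (16,17) (12,19)]
2. After x ≤ 18: [(12,5/3) (18,8/3) (18,10) (16,17) (12,19)]
3. After y ≥ 8: [(12,8) (18,8) (18,10) (16,17) (12,19)]
4. After y ≤ 15: [(12,15) (12,8) (18,8) (18,10) (116/7,15)]
5. Canonical ring: [(12,8) (18,8) (18,10) (116/7,15) (12,15)]

Clipped polygon: [(12,8) (18,8) (18,10) (116/7,15) (12,15)]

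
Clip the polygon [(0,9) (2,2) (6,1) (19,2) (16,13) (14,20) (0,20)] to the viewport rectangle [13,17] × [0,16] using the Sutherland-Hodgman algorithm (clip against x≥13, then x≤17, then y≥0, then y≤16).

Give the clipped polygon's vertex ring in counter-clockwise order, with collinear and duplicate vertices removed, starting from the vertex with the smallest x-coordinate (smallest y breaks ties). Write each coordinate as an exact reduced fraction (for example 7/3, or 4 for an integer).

1. After x ≥ 13: [(13,20/13) (19,2) (16,13) (14,20) (13,20)]
2. After x ≤ 17: [(13,20/13) (17,24/13) (17,28/3) (16,13) (14,20) (13,20)]
3. After y ≥ 0: [(13,20/13) (17,24/13) (17,28/3) (16,13) (14,20) (13,20)]
4. After y ≤ 16: [(13,16) (13,20/13) (17,24/13) (17,28/3) (16,13) (106/7,16)]
5. Canonical ring: [(13,20/13) (17,24/13) (17,28/3) (16,13) (106/7,16) (13,16)]

Clipped polygon: [(13,20/13) (17,24/13) (17,28/3) (16,13) (106/7,16) (13,16)]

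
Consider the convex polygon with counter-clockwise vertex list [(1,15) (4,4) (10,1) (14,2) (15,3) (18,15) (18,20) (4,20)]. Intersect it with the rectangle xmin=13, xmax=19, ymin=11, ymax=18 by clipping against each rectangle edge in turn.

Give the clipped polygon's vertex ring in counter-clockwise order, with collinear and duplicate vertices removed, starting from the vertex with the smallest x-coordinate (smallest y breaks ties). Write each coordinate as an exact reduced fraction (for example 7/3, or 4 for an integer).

Clipped polygon: [(13,11) (17,11) (18,15) (18,18) (13,18)]

1. After x ≥ 13: [(13,7/4) (14,2) (15,3) (18,15) (18,20) (13,20)]
2. After x ≤ 19: [(13,7/4) (14,2) (15,3) (18,15) (18,20) (13,20)]
3. After y ≥ 11: [(13,11) (17,11) (18,15) (18,20) (13,20)]
4. After y ≤ 18: [(13,18) (13,11) (17,11) (18,15) (18,18)]
5. Canonical ring: [(13,11) (17,11) (18,15) (18,18) (13,18)]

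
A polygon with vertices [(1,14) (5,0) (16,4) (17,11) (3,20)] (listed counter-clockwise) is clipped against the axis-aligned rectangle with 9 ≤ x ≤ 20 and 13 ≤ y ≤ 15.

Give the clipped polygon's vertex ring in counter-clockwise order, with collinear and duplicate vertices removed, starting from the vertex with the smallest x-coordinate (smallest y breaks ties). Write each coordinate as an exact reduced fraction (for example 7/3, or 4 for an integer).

1. After x ≥ 9: [(9,16/11) (16,4) (17,11) (9,113/7)]
2. After x ≤ 20: [(9,16/11) (16,4) (17,11) (9,113/7)]
3. After y ≥ 13: [(9,13) (125/9,13) (9,113/7)]
4. After y ≤ 15: [(9,15) (9,13) (125/9,13) (97/9,15)]
5. Canonical ring: [(9,13) (125/9,13) (97/9,15) (9,15)]

Clipped polygon: [(9,13) (125/9,13) (97/9,15) (9,15)]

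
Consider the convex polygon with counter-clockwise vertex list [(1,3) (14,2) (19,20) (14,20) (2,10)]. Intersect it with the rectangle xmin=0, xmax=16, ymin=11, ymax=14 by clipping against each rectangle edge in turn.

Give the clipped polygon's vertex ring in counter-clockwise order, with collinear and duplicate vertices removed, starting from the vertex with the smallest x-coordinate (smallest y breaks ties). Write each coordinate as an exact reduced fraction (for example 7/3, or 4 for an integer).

1. After x ≥ 0: [(1,3) (14,2) (19,20) (14,20) (2,10)]
2. After x ≤ 16: [(1,3) (14,2) (16,46/5) (16,20) (14,20) (2,10)]
3. After y ≥ 11: [(16,11) (16,20) (14,20) (16/5,11)]
4. After y ≤ 14: [(16,11) (16,14) (34/5,14) (16/5,11)]
5. Canonical ring: [(16/5,11) (16,11) (16,14) (34/5,14)]

Clipped polygon: [(16/5,11) (16,11) (16,14) (34/5,14)]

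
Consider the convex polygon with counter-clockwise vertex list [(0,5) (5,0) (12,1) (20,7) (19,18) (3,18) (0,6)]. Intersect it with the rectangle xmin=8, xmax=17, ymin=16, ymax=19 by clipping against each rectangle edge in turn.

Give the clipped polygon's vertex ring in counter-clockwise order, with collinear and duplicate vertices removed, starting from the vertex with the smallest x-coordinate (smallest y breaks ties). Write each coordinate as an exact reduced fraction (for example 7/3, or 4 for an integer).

Clipped polygon: [(8,16) (17,16) (17,18) (8,18)]

1. After x ≥ 8: [(8,3/7) (12,1) (20,7) (19,18) (8,18)]
2. After x ≤ 17: [(8,3/7) (12,1) (17,19/4) (17,18) (8,18)]
3. After y ≥ 16: [(8,16) (17,16) (17,18) (8,18)]
4. After y ≤ 19: [(8,16) (17,16) (17,18) (8,18)]
5. Canonical ring: [(8,16) (17,16) (17,18) (8,18)]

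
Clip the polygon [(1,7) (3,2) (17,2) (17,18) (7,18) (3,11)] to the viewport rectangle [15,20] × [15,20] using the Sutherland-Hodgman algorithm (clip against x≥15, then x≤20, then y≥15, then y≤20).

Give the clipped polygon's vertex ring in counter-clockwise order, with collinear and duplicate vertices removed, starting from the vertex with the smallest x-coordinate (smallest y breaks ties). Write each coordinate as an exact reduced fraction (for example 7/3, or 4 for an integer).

1. After x ≥ 15: [(15,2) (17,2) (17,18) (15,18)]
2. After x ≤ 20: [(15,2) (17,2) (17,18) (15,18)]
3. After y ≥ 15: [(15,15) (17,15) (17,18) (15,18)]
4. After y ≤ 20: [(15,15) (17,15) (17,18) (15,18)]
5. Canonical ring: [(15,15) (17,15) (17,18) (15,18)]

Clipped polygon: [(15,15) (17,15) (17,18) (15,18)]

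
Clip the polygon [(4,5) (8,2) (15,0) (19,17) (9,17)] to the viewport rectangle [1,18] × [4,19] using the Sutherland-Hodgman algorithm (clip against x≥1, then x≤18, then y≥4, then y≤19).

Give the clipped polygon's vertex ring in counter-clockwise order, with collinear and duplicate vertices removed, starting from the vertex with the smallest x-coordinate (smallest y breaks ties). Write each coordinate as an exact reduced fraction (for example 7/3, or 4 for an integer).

1. After x ≥ 1: [(4,5) (8,2) (15,0) (19,17) (9,17)]
2. After x ≤ 18: [(4,5) (8,2) (15,0) (18,51/4) (18,17) (9,17)]
3. After y ≥ 4: [(4,5) (16/3,4) (271/17,4) (18,51/4) (18,17) (9,17)]
4. After y ≤ 19: [(4,5) (16/3,4) (271/17,4) (18,51/4) (18,17) (9,17)]
5. Canonical ring: [(4,5) (16/3,4) (271/17,4) (18,51/4) (18,17) (9,17)]

Clipped polygon: [(4,5) (16/3,4) (271/17,4) (18,51/4) (18,17) (9,17)]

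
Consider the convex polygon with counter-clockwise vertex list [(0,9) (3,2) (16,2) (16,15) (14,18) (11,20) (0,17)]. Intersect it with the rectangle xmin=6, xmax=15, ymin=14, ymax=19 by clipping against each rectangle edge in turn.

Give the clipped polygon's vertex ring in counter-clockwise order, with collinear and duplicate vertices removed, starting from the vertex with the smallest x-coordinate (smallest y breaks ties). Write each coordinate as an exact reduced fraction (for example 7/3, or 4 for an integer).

1. After x ≥ 6: [(6,2) (16,2) (16,15) (14,18) (11,20) (6,205/11)]
2. After x ≤ 15: [(6,2) (15,2) (15,33/2) (14,18) (11,20) (6,205/11)]
3. After y ≥ 14: [(6,14) (15,14) (15,33/2) (14,18) (11,20) (6,205/11)]
4. After y ≤ 19: [(6,14) (15,14) (15,33/2) (14,18) (25/2,19) (22/3,19) (6,205/11)]
5. Canonical ring: [(6,14) (15,14) (15,33/2) (14,18) (25/2,19) (22/3,19) (6,205/11)]

Clipped polygon: [(6,14) (15,14) (15,33/2) (14,18) (25/2,19) (22/3,19) (6,205/11)]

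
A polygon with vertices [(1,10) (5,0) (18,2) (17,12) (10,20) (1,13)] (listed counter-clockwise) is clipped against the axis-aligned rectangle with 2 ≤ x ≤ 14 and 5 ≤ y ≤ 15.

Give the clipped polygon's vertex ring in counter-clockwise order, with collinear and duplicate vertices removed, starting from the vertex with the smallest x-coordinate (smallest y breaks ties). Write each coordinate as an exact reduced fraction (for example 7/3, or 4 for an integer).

Clipped polygon: [(2,15/2) (3,5) (14,5) (14,15) (25/7,15) (2,124/9)]

1. After x ≥ 2: [(2,15/2) (5,0) (18,2) (17,12) (10,20) (2,124/9)]
2. After x ≤ 14: [(2,15/2) (5,0) (14,18/13) (14,108/7) (10,20) (2,124/9)]
3. After y ≥ 5: [(2,15/2) (3,5) (14,5) (14,108/7) (10,20) (2,124/9)]
4. After y ≤ 15: [(2,15/2) (3,5) (14,5) (14,15) (25/7,15) (2,124/9)]
5. Canonical ring: [(2,15/2) (3,5) (14,5) (14,15) (25/7,15) (2,124/9)]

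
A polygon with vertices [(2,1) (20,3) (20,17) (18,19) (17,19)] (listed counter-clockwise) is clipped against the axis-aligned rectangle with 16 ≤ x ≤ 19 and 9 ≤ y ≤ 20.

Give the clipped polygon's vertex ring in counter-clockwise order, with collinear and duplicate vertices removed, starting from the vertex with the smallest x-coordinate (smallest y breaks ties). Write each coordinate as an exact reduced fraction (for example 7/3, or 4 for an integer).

1. After x ≥ 16: [(16,89/5) (16,23/9) (20,3) (20,17) (18,19) (17,19)]
2. After x ≤ 19: [(16,89/5) (16,23/9) (19,26/9) (19,18) (18,19) (17,19)]
3. After y ≥ 9: [(16,89/5) (16,9) (19,9) (19,18) (18,19) (17,19)]
4. After y ≤ 20: [(16,89/5) (16,9) (19,9) (19,18) (18,19) (17,19)]
5. Canonical ring: [(16,9) (19,9) (19,18) (18,19) (17,19) (16,89/5)]

Clipped polygon: [(16,9) (19,9) (19,18) (18,19) (17,19) (16,89/5)]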